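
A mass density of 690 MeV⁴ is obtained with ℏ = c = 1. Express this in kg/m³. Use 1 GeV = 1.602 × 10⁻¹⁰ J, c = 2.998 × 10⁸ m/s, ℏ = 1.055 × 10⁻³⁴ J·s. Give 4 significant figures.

Mass density is [E]/(c²[L]³) = [E]⁴/(ℏ³c⁵).
1 GeV⁴ → 1/(ℏ³c⁵) × (1 GeV in J)⁴ = 2.316 × 10²⁰ kg/m³.
Convert the energy scale: 690 MeV⁴ = 6.90 × 10⁻¹⁰ GeV⁴.
Result: 6.90 × 10⁻¹⁰ × 2.316 × 10²⁰ = 1.598 × 10¹¹ kg/m³.

1.598 × 10¹¹ kg/m³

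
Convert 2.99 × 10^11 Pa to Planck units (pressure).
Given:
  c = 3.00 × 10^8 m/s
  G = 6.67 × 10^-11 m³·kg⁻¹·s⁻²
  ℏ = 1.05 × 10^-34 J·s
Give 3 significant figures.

Planck pressure: p_P = c⁷/(ℏG²) = 4.68 × 10^113 Pa.
2.99 × 10^11 / 4.68 × 10^113 = 6.39 × 10^-103

6.39 × 10^-103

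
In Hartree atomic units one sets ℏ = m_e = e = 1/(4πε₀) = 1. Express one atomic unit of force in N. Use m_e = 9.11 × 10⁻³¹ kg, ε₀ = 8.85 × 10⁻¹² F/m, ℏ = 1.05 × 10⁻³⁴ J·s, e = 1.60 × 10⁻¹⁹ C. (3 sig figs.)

8.33 × 10⁻⁸ N

F_au = E_h/a₀ = m_e²e⁶/((4πε₀)³ℏ⁴)
E_h = 4.38 × 10⁻¹⁸ J
a₀ = 5.26 × 10⁻¹¹ m
E_h/a₀ = 8.33 × 10⁻⁸ N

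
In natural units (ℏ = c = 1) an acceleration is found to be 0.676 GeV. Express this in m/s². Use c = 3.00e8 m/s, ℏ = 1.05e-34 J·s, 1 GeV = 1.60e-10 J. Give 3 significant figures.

Acceleration is [L]/[T]² = c·[E]/ℏ.
1 GeV → c/ℏ × (1 GeV in J) = 4.57e32 m/s².
Result: 0.676 × 4.57e32 = 3.09e32 m/s².

3.09e32 m/s²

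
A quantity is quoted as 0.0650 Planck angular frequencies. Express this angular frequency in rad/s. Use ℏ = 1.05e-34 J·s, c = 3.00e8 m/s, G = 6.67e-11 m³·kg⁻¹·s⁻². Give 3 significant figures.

1.21e42 rad/s

One Planck angular frequency: ω_P = √(c⁵/(ℏG)) = 1.86e43 rad/s.
0.0650 × 1.86e43 rad/s = 1.21e42 rad/s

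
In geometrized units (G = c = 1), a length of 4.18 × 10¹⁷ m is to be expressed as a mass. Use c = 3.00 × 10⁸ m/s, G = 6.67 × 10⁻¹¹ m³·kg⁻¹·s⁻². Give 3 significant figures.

5.64 × 10⁴⁴ kg

Length → mass via c²/G.
4.18 × 10¹⁷ m × (c²/G) = 5.64 × 10⁴⁴ kg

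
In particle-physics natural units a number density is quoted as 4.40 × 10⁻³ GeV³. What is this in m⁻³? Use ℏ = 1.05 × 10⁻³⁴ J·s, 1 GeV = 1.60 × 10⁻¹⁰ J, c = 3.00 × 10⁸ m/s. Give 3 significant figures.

5.77 × 10⁴⁴ m⁻³

Number density is [L]⁻³ = [E]³/(ℏc)³.
1 GeV³ → 1/(ℏc)³ × (1 GeV in J)³ = 1.31 × 10⁴⁷ m⁻³.
Result: 4.40 × 10⁻³ × 1.31 × 10⁴⁷ = 5.77 × 10⁴⁴ m⁻³.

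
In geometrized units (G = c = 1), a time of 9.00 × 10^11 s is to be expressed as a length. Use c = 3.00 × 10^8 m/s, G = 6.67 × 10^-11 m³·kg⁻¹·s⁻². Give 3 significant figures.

Time → length via c.
9.00 × 10^11 s × (c) = 2.70 × 10^20 m

2.70 × 10^20 m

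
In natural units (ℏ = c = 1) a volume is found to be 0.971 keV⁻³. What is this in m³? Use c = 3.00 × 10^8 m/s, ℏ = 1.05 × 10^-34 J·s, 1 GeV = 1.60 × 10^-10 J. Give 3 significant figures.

Volume is [L]³ = [E]⁻³·(ℏc)³.
1 GeV⁻³ → (ℏc)³ × (1 GeV in J)⁻³ = 7.63 × 10^-48 m³.
Convert the energy scale: 0.971 keV⁻³ = 9.71 × 10^17 GeV⁻³.
Result: 9.71 × 10^17 × 7.63 × 10^-48 = 7.41 × 10^-30 m³.

7.41 × 10^-30 m³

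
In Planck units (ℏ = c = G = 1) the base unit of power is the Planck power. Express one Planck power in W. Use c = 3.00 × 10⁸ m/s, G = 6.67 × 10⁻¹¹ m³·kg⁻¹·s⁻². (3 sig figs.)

3.64 × 10⁵² W

P_P = c⁵/G
  = 2.43 × 10⁴² / 6.67 × 10⁻¹¹
  = 3.64 × 10⁵² W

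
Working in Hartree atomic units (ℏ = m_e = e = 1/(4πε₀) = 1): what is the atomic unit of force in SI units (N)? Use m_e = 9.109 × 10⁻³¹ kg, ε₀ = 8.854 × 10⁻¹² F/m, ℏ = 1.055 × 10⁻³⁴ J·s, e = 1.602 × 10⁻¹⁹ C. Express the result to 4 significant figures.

8.220 × 10⁻⁸ N

Dimensional analysis gives F_au = E_h/a₀ = m_e²e⁶/((4πε₀)³ℏ⁴).
E_h = 4.354 × 10⁻¹⁸ J
a₀ = 5.297 × 10⁻¹¹ m
E_h/a₀ = 8.220 × 10⁻⁸ N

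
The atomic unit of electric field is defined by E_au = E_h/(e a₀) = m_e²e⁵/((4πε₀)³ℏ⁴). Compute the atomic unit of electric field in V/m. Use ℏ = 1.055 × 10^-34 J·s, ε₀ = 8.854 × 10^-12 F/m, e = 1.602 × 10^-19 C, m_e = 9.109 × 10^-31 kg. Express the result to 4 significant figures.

5.131 × 10^11 V/m

E_au = E_h/(e a₀) = m_e²e⁵/((4πε₀)³ℏ⁴)
E_h = 4.354 × 10^-18 J
a₀ = 5.297 × 10^-11 m
E_h/(e·a₀) = 5.131 × 10^11 V/m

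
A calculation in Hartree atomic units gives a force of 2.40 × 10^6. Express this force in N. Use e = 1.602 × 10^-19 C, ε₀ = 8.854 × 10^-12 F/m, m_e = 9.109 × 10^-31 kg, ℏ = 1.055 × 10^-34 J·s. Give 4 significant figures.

One atomic unit of force: F_au = E_h/a₀ = m_e²e⁶/((4πε₀)³ℏ⁴) = 8.220 × 10^-8 N.
2.40 × 10^6 × 8.220 × 10^-8 N = 0.1973 N

0.1973 N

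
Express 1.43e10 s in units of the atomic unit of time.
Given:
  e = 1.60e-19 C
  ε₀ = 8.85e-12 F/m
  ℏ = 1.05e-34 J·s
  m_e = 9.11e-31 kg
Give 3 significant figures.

5.96e26

atomic unit of time: τ_au = (4πε₀)²ℏ³/(m_e e⁴) = 2.40e-17 s.
1.43e10 / 2.40e-17 = 5.96e26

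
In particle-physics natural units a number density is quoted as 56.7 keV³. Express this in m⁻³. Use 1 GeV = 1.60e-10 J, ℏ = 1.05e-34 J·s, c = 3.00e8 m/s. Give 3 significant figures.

Number density is [L]⁻³ = [E]³/(ℏc)³.
1 GeV³ → 1/(ℏc)³ × (1 GeV in J)³ = 1.31e47 m⁻³.
Convert the energy scale: 56.7 keV³ = 5.67e-17 GeV³.
Result: 5.67e-17 × 1.31e47 = 7.43e30 m⁻³.

7.43e30 m⁻³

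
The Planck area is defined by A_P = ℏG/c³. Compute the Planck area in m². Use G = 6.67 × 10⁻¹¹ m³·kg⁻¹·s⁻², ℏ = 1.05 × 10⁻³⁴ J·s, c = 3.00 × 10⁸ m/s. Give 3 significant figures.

2.59 × 10⁻⁷⁰ m²

A_P = ℏG/c³
  = 7.00 × 10⁻⁴⁵ / 2.70 × 10²⁵
  = 2.59 × 10⁻⁷⁰ m²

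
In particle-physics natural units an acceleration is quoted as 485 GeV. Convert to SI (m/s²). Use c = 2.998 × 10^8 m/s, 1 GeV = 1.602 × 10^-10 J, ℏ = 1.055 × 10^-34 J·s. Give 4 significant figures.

Acceleration is [L]/[T]² = c·[E]/ℏ.
1 GeV → c/ℏ × (1 GeV in J) = 4.552 × 10^32 m/s².
Result: 485 × 4.552 × 10^32 = 2.208 × 10^35 m/s².

2.208 × 10^35 m/s²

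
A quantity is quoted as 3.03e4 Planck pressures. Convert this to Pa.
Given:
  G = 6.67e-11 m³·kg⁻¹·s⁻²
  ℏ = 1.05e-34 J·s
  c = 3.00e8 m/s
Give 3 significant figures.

One Planck pressure: p_P = c⁷/(ℏG²) = 4.68e113 Pa.
3.03e4 × 4.68e113 Pa = 1.42e118 Pa

1.42e118 Pa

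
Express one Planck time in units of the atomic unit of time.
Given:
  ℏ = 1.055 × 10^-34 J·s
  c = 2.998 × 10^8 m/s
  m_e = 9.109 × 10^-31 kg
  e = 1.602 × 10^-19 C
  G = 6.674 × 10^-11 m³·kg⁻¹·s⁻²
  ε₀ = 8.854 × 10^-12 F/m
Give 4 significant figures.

Planck time: t_P = √(ℏG/c⁵) = 5.392 × 10^-44 s
atomic unit of time: τ_au = (4πε₀)²ℏ³/(m_e e⁴) = 2.423 × 10^-17 s
ratio = 5.392 × 10^-44 / 2.423 × 10^-17 = 2.225 × 10^-27

2.225 × 10^-27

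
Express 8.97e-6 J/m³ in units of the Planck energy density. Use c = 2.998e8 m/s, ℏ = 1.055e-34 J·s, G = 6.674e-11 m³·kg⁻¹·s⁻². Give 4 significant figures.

1.936e-119

Planck energy density: u_P = c⁷/(ℏG²) = 4.632e113 J/m³.
8.97e-6 / 4.632e113 = 1.936e-119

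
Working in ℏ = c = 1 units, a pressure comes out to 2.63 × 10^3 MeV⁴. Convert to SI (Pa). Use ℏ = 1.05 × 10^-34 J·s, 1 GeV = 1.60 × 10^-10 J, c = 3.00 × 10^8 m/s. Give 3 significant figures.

Pressure is [E]/[L]³ = [E]⁴/(ℏc)³.
1 GeV⁴ → 1/(ℏc)³ × (1 GeV in J)⁴ = 2.10 × 10^37 Pa.
Convert the energy scale: 2.63 × 10^3 MeV⁴ = 2.63 × 10^-9 GeV⁴.
Result: 2.63 × 10^-9 × 2.10 × 10^37 = 5.51 × 10^28 Pa.

5.51 × 10^28 Pa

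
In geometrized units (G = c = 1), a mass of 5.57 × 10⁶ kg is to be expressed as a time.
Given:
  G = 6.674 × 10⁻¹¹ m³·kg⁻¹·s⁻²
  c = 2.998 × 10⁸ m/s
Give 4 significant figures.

1.380 × 10⁻²⁹ s

Mass → time via G/c³.
5.57 × 10⁶ kg × (G/c³) = 1.380 × 10⁻²⁹ s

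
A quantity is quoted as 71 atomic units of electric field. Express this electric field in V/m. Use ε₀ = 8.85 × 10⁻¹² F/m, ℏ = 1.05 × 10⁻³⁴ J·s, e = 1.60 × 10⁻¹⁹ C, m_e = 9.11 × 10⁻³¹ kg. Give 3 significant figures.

One atomic unit of electric field: E_au = E_h/(e a₀) = m_e²e⁵/((4πε₀)³ℏ⁴) = 5.20 × 10¹¹ V/m.
71 × 5.20 × 10¹¹ V/m = 3.70 × 10¹³ V/m

3.70 × 10¹³ V/m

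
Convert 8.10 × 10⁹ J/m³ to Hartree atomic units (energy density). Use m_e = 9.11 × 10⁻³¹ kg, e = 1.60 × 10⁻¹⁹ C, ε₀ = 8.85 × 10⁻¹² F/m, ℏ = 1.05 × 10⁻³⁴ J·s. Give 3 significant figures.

2.69 × 10⁻⁴

atomic unit of energy density: u_au = E_h/a₀³ = m_e⁴e¹⁰/((4πε₀)⁵ℏ⁸) = 3.01 × 10¹³ J/m³.
8.10 × 10⁹ / 3.01 × 10¹³ = 2.69 × 10⁻⁴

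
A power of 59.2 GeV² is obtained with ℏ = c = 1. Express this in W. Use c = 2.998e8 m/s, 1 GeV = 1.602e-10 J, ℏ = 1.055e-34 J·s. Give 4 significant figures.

1.440e16 W

Power is [E]/[T] = [E]²/ℏ.
1 GeV² → 1/ℏ × (1 GeV in J)² = 2.433e14 W.
Result: 59.2 × 2.433e14 = 1.440e16 W.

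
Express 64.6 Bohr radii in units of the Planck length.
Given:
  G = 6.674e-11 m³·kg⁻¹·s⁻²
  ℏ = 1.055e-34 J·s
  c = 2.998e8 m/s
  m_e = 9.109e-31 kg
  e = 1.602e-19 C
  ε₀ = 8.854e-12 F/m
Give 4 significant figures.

2.117e26

Bohr radius: a₀ = 4πε₀ℏ²/(m_e e²) = 5.297e-11 m
Planck length: ℓ_P = √(ℏG/c³) = 1.616e-35 m
64.6 × 5.297e-11 / 1.616e-35 = 2.117e26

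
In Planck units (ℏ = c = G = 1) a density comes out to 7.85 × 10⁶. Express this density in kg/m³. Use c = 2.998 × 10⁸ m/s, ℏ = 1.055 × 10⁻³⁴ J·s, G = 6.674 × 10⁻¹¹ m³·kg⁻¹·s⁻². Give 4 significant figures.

4.046 × 10¹⁰³ kg/m³

One Planck density: ρ_P = c⁵/(ℏG²) = 5.154 × 10⁹⁶ kg/m³.
7.85 × 10⁶ × 5.154 × 10⁹⁶ kg/m³ = 4.046 × 10¹⁰³ kg/m³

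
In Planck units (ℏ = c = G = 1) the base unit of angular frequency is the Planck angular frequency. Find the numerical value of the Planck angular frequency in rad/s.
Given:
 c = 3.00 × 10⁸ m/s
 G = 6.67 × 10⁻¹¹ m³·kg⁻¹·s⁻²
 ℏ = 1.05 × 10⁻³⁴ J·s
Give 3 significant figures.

ω_P = √(c⁵/(ℏG))
  = √(3.47 × 10⁸⁶)
  = 1.86 × 10⁴³ rad/s

1.86 × 10⁴³ rad/s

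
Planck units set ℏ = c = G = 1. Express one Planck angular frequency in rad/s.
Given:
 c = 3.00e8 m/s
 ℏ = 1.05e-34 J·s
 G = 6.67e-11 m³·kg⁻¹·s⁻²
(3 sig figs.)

1.86e43 rad/s

From ℏ = c = G = 1 the angular frequency scale is ω_P = √(c⁵/(ℏG)).
  = √(3.47e86)
  = 1.86e43 rad/s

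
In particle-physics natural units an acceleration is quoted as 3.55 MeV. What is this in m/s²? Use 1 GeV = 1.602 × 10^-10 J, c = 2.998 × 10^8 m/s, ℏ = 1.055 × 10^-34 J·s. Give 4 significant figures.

Acceleration is [L]/[T]² = c·[E]/ℏ.
1 GeV → c/ℏ × (1 GeV in J) = 4.552 × 10^32 m/s².
Convert the energy scale: 3.55 MeV = 3.55 × 10^-3 GeV.
Result: 3.55 × 10^-3 × 4.552 × 10^32 = 1.616 × 10^30 m/s².

1.616 × 10^30 m/s²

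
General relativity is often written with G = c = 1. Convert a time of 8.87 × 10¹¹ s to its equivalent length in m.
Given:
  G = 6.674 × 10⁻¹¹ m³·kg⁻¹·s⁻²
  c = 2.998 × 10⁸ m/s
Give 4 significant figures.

Time → length via c.
8.87 × 10¹¹ s × (c) = 2.659 × 10²⁰ m

2.659 × 10²⁰ m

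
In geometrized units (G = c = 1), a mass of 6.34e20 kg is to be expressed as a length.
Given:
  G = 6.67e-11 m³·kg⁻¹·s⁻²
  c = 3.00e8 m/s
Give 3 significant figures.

In G = c = 1 units mass has dimensions of length; the conversion factor is G/c².
6.34e20 kg × (G/c²) = 4.70e-7 m

4.70e-7 m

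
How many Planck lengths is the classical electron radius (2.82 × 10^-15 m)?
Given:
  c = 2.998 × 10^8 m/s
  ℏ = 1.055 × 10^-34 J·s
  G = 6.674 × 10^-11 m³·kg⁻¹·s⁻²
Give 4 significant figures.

Planck length: ℓ_P = √(ℏG/c³) = 1.616 × 10^-35 m.
2.82 × 10^-15 / 1.616 × 10^-35 = 1.745 × 10^20

1.745 × 10^20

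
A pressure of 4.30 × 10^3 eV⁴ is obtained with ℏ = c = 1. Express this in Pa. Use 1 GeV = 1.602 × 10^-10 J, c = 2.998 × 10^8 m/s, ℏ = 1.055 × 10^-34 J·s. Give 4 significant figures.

8.951 × 10^4 Pa

Pressure is [E]/[L]³ = [E]⁴/(ℏc)³.
1 GeV⁴ → 1/(ℏc)³ × (1 GeV in J)⁴ = 2.082 × 10^37 Pa.
Convert the energy scale: 4.30 × 10^3 eV⁴ = 4.30 × 10^-33 GeV⁴.
Result: 4.30 × 10^-33 × 2.082 × 10^37 = 8.951 × 10^4 Pa.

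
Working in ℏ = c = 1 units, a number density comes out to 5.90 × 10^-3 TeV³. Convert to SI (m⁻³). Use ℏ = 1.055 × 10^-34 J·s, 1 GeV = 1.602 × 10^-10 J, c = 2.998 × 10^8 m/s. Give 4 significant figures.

7.666 × 10^53 m⁻³

Number density is [L]⁻³ = [E]³/(ℏc)³.
1 GeV³ → 1/(ℏc)³ × (1 GeV in J)³ = 1.299 × 10^47 m⁻³.
Convert the energy scale: 5.90 × 10^-3 TeV³ = 5.90 × 10^6 GeV³.
Result: 5.90 × 10^6 × 1.299 × 10^47 = 7.666 × 10^53 m⁻³.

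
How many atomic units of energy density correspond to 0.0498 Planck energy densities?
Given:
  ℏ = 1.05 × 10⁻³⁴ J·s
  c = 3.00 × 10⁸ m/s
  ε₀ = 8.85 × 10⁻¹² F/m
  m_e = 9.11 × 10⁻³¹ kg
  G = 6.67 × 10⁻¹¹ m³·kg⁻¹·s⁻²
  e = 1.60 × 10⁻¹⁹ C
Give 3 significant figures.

7.74 × 10⁹⁸

Planck energy density: u_P = c⁷/(ℏG²) = 4.68 × 10¹¹³ J/m³
atomic unit of energy density: u_au = E_h/a₀³ = m_e⁴e¹⁰/((4πε₀)⁵ℏ⁸) = 3.01 × 10¹³ J/m³
0.0498 × 4.68 × 10¹¹³ / 3.01 × 10¹³ = 7.74 × 10⁹⁸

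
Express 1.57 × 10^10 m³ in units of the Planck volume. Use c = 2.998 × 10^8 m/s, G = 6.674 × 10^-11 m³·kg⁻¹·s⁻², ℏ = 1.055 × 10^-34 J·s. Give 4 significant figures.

Planck volume: V_P = (ℏG/c³)^(3/2) = 4.224 × 10^-105 m³.
1.57 × 10^10 / 4.224 × 10^-105 = 3.717 × 10^114

3.717 × 10^114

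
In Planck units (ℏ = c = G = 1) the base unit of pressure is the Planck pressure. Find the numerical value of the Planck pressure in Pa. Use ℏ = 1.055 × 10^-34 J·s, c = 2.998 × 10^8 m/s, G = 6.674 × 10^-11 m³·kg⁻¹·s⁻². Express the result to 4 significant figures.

4.632 × 10^113 Pa

p_P = c⁷/(ℏG²)
  = 2.177 × 10^59 / 4.699 × 10^-55
  = 4.632 × 10^113 Pa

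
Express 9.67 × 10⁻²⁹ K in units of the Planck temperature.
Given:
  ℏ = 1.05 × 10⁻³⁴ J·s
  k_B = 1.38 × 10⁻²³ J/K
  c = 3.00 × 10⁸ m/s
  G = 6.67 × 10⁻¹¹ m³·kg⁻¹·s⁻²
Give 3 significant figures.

6.82 × 10⁻⁶¹

Planck temperature: T_P = √(ℏc⁵/G) / k_B = 1.42 × 10³² K.
9.67 × 10⁻²⁹ / 1.42 × 10³² = 6.82 × 10⁻⁶¹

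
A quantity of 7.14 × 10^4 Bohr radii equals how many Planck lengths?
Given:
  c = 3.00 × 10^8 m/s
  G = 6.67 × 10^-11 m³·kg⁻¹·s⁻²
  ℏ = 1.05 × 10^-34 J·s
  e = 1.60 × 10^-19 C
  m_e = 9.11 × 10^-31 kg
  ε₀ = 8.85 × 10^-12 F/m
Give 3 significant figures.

2.33 × 10^29

Bohr radius: a₀ = 4πε₀ℏ²/(m_e e²) = 5.26 × 10^-11 m
Planck length: ℓ_P = √(ℏG/c³) = 1.61 × 10^-35 m
7.14 × 10^4 × 5.26 × 10^-11 / 1.61 × 10^-35 = 2.33 × 10^29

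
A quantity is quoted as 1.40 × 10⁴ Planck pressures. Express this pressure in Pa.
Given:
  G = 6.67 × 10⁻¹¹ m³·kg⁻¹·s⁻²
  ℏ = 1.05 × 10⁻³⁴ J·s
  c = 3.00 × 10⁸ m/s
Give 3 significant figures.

6.55 × 10¹¹⁷ Pa

One Planck pressure: p_P = c⁷/(ℏG²) = 4.68 × 10¹¹³ Pa.
1.40 × 10⁴ × 4.68 × 10¹¹³ Pa = 6.55 × 10¹¹⁷ Pa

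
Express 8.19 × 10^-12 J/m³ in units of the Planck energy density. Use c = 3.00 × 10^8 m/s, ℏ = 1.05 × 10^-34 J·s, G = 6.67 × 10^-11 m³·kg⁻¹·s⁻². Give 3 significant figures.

Planck energy density: u_P = c⁷/(ℏG²) = 4.68 × 10^113 J/m³.
8.19 × 10^-12 / 4.68 × 10^113 = 1.75 × 10^-125

1.75 × 10^-125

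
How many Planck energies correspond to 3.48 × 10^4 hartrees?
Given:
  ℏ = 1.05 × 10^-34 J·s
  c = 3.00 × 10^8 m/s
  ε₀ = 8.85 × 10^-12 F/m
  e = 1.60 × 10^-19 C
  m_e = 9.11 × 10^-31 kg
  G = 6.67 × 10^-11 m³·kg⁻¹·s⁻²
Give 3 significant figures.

hartree: E_h = m_e e⁴/(4πε₀ℏ)² = 4.38 × 10^-18 J
Planck energy: E_P = √(ℏc⁵/G) = 1.96 × 10^9 J
3.48 × 10^4 × 4.38 × 10^-18 / 1.96 × 10^9 = 7.79 × 10^-23

7.79 × 10^-23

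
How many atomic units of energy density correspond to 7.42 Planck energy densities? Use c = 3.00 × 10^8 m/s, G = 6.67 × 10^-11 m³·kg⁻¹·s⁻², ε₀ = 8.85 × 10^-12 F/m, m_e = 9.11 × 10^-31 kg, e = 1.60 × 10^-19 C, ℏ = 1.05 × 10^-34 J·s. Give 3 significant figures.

1.15 × 10^101

Planck energy density: u_P = c⁷/(ℏG²) = 4.68 × 10^113 J/m³
atomic unit of energy density: u_au = E_h/a₀³ = m_e⁴e¹⁰/((4πε₀)⁵ℏ⁸) = 3.01 × 10^13 J/m³
7.42 × 4.68 × 10^113 / 3.01 × 10^13 = 1.15 × 10^101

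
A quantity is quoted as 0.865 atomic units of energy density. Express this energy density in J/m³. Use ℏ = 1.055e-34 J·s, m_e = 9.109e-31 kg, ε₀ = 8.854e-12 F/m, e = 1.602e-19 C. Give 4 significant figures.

2.534e13 J/m³

One atomic unit of energy density: u_au = E_h/a₀³ = m_e⁴e¹⁰/((4πε₀)⁵ℏ⁸) = 2.929e13 J/m³.
0.865 × 2.929e13 J/m³ = 2.534e13 J/m³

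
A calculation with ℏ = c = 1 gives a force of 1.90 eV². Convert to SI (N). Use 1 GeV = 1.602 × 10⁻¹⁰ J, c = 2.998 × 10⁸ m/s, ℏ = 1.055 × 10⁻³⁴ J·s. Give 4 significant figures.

1.542 × 10⁻¹² N

Force is [E]/[L] = [E]²/(ℏc); restore (ℏc)⁻¹.
1 GeV² → 1/(ℏc) × (1 GeV in J)² = 8.114 × 10⁵ N.
Convert the energy scale: 1.90 eV² = 1.90 × 10⁻¹⁸ GeV².
Result: 1.90 × 10⁻¹⁸ × 8.114 × 10⁵ = 1.542 × 10⁻¹² N.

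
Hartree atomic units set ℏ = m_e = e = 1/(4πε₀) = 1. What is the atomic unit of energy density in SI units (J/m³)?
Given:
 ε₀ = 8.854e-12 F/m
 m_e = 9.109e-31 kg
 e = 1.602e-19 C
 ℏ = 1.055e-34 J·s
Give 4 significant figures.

2.929e13 J/m³

Dimensional analysis gives u_au = E_h/a₀³ = m_e⁴e¹⁰/((4πε₀)⁵ℏ⁸).
E_h = 4.354e-18 J
a₀ = 5.297e-11 m
E_h/a₀³ = 2.929e13 J/m³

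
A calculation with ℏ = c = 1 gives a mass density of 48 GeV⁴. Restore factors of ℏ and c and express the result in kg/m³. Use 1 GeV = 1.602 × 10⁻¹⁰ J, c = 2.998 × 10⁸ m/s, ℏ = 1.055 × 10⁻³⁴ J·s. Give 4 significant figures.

1.112 × 10²² kg/m³

Mass density is [E]/(c²[L]³) = [E]⁴/(ℏ³c⁵).
1 GeV⁴ → 1/(ℏ³c⁵) × (1 GeV in J)⁴ = 2.316 × 10²⁰ kg/m³.
Result: 48 × 2.316 × 10²⁰ = 1.112 × 10²² kg/m³.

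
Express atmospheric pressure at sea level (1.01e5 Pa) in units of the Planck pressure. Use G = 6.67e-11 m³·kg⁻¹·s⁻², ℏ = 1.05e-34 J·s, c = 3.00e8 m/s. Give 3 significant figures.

2.16e-109

Planck pressure: p_P = c⁷/(ℏG²) = 4.68e113 Pa.
1.01e5 / 4.68e113 = 2.16e-109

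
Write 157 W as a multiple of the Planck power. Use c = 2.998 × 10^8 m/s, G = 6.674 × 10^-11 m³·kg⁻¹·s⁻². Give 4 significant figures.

Planck power: P_P = c⁵/G = 3.629 × 10^52 W.
157 / 3.629 × 10^52 = 4.326 × 10^-51

4.326 × 10^-51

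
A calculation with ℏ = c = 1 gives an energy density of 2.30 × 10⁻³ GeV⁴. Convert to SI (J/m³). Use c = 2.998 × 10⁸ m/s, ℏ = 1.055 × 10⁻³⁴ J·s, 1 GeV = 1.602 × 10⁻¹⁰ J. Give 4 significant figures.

4.788 × 10³⁴ J/m³

[E]/[L]³ = [E]⁴/(ℏc)³; restore (ℏc)⁻³.
1 GeV⁴ → 1/(ℏc)³ × (1 GeV in J)⁴ = 2.082 × 10³⁷ J/m³.
Result: 2.30 × 10⁻³ × 2.082 × 10³⁷ = 4.788 × 10³⁴ J/m³.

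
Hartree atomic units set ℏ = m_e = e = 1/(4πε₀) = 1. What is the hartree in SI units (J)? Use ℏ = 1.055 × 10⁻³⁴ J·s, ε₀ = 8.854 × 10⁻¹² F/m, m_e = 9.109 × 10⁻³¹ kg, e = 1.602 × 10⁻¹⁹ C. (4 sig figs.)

The unique combination of the constants set to 1 with dimensions of energy is E_h = m_e e⁴/(4πε₀ℏ)².
  = 6.000 × 10⁻¹⁰⁶ / 1.378 × 10⁻⁸⁸
  = 4.354 × 10⁻¹⁸ J

4.354 × 10⁻¹⁸ J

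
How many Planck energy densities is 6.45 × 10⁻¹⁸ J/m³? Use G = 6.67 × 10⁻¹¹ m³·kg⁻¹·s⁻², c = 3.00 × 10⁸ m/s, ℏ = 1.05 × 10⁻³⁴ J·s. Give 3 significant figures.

1.38 × 10⁻¹³¹

Planck energy density: u_P = c⁷/(ℏG²) = 4.68 × 10¹¹³ J/m³.
6.45 × 10⁻¹⁸ / 4.68 × 10¹¹³ = 1.38 × 10⁻¹³¹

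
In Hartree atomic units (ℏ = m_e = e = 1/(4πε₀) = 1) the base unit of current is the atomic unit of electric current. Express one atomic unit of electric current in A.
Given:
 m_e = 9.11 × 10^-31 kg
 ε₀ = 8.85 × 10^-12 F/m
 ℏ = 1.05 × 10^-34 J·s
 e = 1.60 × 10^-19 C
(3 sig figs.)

I_au = e E_h/ℏ = m_e e⁵/((4πε₀)²ℏ³)
E_h = 4.38 × 10^-18 J
e·E_h/ℏ = 6.67 × 10^-3 A

6.67 × 10^-3 A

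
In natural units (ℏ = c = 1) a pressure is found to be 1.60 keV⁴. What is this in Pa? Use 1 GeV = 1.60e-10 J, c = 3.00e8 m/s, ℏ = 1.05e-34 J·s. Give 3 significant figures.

3.35e13 Pa

Pressure is [E]/[L]³ = [E]⁴/(ℏc)³.
1 GeV⁴ → 1/(ℏc)³ × (1 GeV in J)⁴ = 2.10e37 Pa.
Convert the energy scale: 1.60 keV⁴ = 1.60e-24 GeV⁴.
Result: 1.60e-24 × 2.10e37 = 3.35e13 Pa.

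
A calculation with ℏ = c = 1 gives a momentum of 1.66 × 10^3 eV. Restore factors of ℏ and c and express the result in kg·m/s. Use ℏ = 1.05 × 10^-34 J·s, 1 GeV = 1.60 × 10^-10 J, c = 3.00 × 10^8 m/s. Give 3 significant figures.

Momentum is [E]/c; divide by c.
1 GeV → 1/c × (1 GeV in J) = 5.33 × 10^-19 kg·m/s.
Convert the energy scale: 1.66 × 10^3 eV = 1.66 × 10^-6 GeV.
Result: 1.66 × 10^-6 × 5.33 × 10^-19 = 8.85 × 10^-25 kg·m/s.

8.85 × 10^-25 kg·m/s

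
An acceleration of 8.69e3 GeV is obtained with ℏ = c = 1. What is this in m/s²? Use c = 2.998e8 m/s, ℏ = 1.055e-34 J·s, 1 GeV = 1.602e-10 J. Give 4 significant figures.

Acceleration is [L]/[T]² = c·[E]/ℏ.
1 GeV → c/ℏ × (1 GeV in J) = 4.552e32 m/s².
Result: 8.69e3 × 4.552e32 = 3.956e36 m/s².

3.956e36 m/s²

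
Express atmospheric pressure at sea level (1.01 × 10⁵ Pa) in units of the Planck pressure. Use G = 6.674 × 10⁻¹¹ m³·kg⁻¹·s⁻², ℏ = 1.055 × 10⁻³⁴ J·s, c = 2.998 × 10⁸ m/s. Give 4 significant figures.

Planck pressure: p_P = c⁷/(ℏG²) = 4.632 × 10¹¹³ Pa.
1.01 × 10⁵ / 4.632 × 10¹¹³ = 2.180 × 10⁻¹⁰⁹

2.180 × 10⁻¹⁰⁹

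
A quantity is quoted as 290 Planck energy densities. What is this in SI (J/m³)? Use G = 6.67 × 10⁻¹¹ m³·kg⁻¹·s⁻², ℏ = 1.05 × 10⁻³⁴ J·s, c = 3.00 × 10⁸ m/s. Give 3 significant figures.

One Planck energy density: u_P = c⁷/(ℏG²) = 4.68 × 10¹¹³ J/m³.
290 × 4.68 × 10¹¹³ J/m³ = 1.36 × 10¹¹⁶ J/m³

1.36 × 10¹¹⁶ J/m³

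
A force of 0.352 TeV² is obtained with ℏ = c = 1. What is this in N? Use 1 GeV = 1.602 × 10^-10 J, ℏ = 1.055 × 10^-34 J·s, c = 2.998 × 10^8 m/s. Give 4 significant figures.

2.856 × 10^11 N

Force is [E]/[L] = [E]²/(ℏc); restore (ℏc)⁻¹.
1 GeV² → 1/(ℏc) × (1 GeV in J)² = 8.114 × 10^5 N.
Convert the energy scale: 0.352 TeV² = 3.52 × 10^5 GeV².
Result: 3.52 × 10^5 × 8.114 × 10^5 = 2.856 × 10^11 N.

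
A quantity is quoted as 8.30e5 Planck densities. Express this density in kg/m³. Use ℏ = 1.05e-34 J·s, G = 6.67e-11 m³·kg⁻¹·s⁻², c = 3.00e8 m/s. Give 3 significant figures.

One Planck density: ρ_P = c⁵/(ℏG²) = 5.20e96 kg/m³.
8.30e5 × 5.20e96 kg/m³ = 4.32e102 kg/m³

4.32e102 kg/m³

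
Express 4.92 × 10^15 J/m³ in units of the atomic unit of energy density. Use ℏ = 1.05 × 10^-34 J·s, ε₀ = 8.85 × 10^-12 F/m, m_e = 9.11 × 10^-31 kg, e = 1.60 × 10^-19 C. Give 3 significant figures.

atomic unit of energy density: u_au = E_h/a₀³ = m_e⁴e¹⁰/((4πε₀)⁵ℏ⁸) = 3.01 × 10^13 J/m³.
4.92 × 10^15 / 3.01 × 10^13 = 163

163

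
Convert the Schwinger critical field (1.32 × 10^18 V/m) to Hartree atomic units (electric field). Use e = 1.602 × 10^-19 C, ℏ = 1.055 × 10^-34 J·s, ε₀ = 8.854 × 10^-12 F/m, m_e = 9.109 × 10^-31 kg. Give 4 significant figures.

atomic unit of electric field: E_au = E_h/(e a₀) = m_e²e⁵/((4πε₀)³ℏ⁴) = 5.131 × 10^11 V/m.
1.32 × 10^18 / 5.131 × 10^11 = 2.573 × 10^6

2.573 × 10^6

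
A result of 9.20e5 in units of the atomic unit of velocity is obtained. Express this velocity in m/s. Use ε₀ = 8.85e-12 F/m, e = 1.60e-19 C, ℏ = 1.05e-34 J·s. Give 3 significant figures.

One atomic unit of velocity: v_au = e²/(4πε₀ℏ) = 2.19e6 m/s.
9.20e5 × 2.19e6 m/s = 2.02e12 m/s

2.02e12 m/s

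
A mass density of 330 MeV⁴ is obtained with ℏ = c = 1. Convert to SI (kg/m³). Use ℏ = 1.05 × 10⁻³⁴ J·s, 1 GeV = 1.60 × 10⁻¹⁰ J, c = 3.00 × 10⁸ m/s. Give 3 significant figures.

7.69 × 10¹⁰ kg/m³

Mass density is [E]/(c²[L]³) = [E]⁴/(ℏ³c⁵).
1 GeV⁴ → 1/(ℏ³c⁵) × (1 GeV in J)⁴ = 2.33 × 10²⁰ kg/m³.
Convert the energy scale: 330 MeV⁴ = 3.30 × 10⁻¹⁰ GeV⁴.
Result: 3.30 × 10⁻¹⁰ × 2.33 × 10²⁰ = 7.69 × 10¹⁰ kg/m³.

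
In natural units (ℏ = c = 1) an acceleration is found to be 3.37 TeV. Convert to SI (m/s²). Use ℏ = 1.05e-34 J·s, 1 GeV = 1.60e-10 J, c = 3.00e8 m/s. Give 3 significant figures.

Acceleration is [L]/[T]² = c·[E]/ℏ.
1 GeV → c/ℏ × (1 GeV in J) = 4.57e32 m/s².
Convert the energy scale: 3.37 TeV = 3.37e3 GeV.
Result: 3.37e3 × 4.57e32 = 1.54e36 m/s².

1.54e36 m/s²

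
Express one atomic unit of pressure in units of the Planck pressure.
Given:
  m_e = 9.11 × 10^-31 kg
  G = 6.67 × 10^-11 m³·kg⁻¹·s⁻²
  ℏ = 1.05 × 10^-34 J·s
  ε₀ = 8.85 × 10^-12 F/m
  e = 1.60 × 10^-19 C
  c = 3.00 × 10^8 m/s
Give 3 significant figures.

6.44 × 10^-101

atomic unit of pressure: P_au = E_h/a₀³ = m_e⁴e¹⁰/((4πε₀)⁵ℏ⁸) = 3.01 × 10^13 Pa
Planck pressure: p_P = c⁷/(ℏG²) = 4.68 × 10^113 Pa
ratio = 3.01 × 10^13 / 4.68 × 10^113 = 6.44 × 10^-101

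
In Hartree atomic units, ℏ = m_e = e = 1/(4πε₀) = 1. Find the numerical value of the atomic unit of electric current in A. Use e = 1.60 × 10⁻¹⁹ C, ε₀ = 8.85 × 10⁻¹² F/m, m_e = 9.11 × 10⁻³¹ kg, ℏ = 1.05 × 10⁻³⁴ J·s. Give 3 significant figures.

The unique combination of the constants set to 1 with dimensions of current is I_au = e E_h/ℏ = m_e e⁵/((4πε₀)²ℏ³).
E_h = 4.38 × 10⁻¹⁸ J
e·E_h/ℏ = 6.67 × 10⁻³ A

6.67 × 10⁻³ A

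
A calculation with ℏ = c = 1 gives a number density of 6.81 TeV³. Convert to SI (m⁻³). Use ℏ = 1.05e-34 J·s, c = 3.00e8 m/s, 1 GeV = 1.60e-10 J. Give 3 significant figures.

Number density is [L]⁻³ = [E]³/(ℏc)³.
1 GeV³ → 1/(ℏc)³ × (1 GeV in J)³ = 1.31e47 m⁻³.
Convert the energy scale: 6.81 TeV³ = 6.81e9 GeV³.
Result: 6.81e9 × 1.31e47 = 8.92e56 m⁻³.

8.92e56 m⁻³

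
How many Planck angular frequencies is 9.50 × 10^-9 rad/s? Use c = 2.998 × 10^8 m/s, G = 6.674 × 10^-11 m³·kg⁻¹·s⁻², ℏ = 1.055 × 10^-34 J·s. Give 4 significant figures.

Planck angular frequency: ω_P = √(c⁵/(ℏG)) = 1.855 × 10^43 rad/s.
9.50 × 10^-9 / 1.855 × 10^43 = 5.122 × 10^-52

5.122 × 10^-52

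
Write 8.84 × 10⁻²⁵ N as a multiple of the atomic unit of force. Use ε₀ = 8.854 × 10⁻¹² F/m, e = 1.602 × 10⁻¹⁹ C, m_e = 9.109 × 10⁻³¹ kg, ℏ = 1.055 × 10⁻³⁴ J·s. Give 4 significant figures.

1.075 × 10⁻¹⁷

atomic unit of force: F_au = E_h/a₀ = m_e²e⁶/((4πε₀)³ℏ⁴) = 8.220 × 10⁻⁸ N.
8.84 × 10⁻²⁵ / 8.220 × 10⁻⁸ = 1.075 × 10⁻¹⁷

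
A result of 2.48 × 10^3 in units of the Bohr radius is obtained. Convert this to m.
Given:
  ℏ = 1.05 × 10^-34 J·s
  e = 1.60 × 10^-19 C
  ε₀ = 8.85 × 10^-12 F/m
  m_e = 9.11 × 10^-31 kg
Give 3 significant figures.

One Bohr radius: a₀ = 4πε₀ℏ²/(m_e e²) = 5.26 × 10^-11 m.
2.48 × 10^3 × 5.26 × 10^-11 m = 1.30 × 10^-7 m

1.30 × 10^-7 m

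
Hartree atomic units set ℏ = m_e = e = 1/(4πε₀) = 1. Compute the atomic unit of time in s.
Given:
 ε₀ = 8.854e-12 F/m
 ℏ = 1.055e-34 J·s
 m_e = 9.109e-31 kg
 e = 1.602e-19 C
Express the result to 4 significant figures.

2.423e-17 s

Dimensional analysis gives τ_au = (4πε₀)²ℏ³/(m_e e⁴).
E_h = 4.354e-18 J
ℏ/E_h = 2.423e-17 s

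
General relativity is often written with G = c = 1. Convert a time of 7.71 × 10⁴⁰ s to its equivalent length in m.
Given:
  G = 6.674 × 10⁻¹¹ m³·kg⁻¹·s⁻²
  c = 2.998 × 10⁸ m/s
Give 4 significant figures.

2.311 × 10⁴⁹ m

Time → length via c.
7.71 × 10⁴⁰ s × (c) = 2.311 × 10⁴⁹ m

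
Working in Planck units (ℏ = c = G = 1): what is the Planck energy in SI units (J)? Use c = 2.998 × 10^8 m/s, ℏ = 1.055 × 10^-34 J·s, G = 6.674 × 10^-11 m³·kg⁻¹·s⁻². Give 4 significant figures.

The unique combination of the constants set to 1 with dimensions of energy is E_P = √(ℏc⁵/G).
  = √(3.828 × 10^18)
  = 1.957 × 10^9 J

1.957 × 10^9 J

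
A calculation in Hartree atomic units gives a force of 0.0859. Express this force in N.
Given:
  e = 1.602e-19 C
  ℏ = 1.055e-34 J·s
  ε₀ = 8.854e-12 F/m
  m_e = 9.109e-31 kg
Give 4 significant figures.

One atomic unit of force: F_au = E_h/a₀ = m_e²e⁶/((4πε₀)³ℏ⁴) = 8.220e-8 N.
0.0859 × 8.220e-8 N = 7.061e-9 N

7.061e-9 N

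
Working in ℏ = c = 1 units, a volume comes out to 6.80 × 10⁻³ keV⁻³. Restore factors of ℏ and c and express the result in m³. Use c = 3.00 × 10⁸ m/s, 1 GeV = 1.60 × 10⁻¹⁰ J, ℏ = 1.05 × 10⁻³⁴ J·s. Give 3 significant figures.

Volume is [L]³ = [E]⁻³·(ℏc)³.
1 GeV⁻³ → (ℏc)³ × (1 GeV in J)⁻³ = 7.63 × 10⁻⁴⁸ m³.
Convert the energy scale: 6.80 × 10⁻³ keV⁻³ = 6.80 × 10¹⁵ GeV⁻³.
Result: 6.80 × 10¹⁵ × 7.63 × 10⁻⁴⁸ = 5.19 × 10⁻³² m³.

5.19 × 10⁻³² m³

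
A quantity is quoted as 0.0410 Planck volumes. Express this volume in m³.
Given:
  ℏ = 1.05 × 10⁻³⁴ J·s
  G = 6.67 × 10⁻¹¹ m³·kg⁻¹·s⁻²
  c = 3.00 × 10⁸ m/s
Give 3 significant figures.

1.71 × 10⁻¹⁰⁶ m³

One Planck volume: V_P = (ℏG/c³)^(3/2) = 4.18 × 10⁻¹⁰⁵ m³.
0.0410 × 4.18 × 10⁻¹⁰⁵ m³ = 1.71 × 10⁻¹⁰⁶ m³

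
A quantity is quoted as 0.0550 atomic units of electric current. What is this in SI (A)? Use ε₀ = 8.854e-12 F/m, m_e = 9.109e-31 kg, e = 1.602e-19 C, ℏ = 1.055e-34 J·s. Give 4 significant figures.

3.637e-4 A

One atomic unit of electric current: I_au = e E_h/ℏ = m_e e⁵/((4πε₀)²ℏ³) = 6.612e-3 A.
0.0550 × 6.612e-3 A = 3.637e-4 A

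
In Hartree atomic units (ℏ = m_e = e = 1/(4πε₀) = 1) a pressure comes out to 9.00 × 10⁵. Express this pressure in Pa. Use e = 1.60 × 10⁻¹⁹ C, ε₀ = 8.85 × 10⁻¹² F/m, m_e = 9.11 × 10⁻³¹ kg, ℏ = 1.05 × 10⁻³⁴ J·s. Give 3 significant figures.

One atomic unit of pressure: P_au = E_h/a₀³ = m_e⁴e¹⁰/((4πε₀)⁵ℏ⁸) = 3.01 × 10¹³ Pa.
9.00 × 10⁵ × 3.01 × 10¹³ Pa = 2.71 × 10¹⁹ Pa

2.71 × 10¹⁹ Pa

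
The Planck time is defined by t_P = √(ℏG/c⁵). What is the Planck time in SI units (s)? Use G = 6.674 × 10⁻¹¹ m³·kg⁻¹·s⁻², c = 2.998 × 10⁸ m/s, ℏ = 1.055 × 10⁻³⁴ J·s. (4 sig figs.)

t_P = √(ℏG/c⁵)
  = √(2.907 × 10⁻⁸⁷)
  = 5.392 × 10⁻⁴⁴ s

5.392 × 10⁻⁴⁴ s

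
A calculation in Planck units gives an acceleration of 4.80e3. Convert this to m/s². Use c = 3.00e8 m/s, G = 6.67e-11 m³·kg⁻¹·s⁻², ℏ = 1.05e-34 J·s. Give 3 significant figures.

One Planck acceleration: a_P = √(c⁷/(ℏG)) = 5.59e51 m/s².
4.80e3 × 5.59e51 m/s² = 2.68e55 m/s²

2.68e55 m/s²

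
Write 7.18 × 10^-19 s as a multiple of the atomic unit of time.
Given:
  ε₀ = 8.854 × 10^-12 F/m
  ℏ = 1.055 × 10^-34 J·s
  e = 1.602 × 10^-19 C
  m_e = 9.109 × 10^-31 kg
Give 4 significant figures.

atomic unit of time: τ_au = (4πε₀)²ℏ³/(m_e e⁴) = 2.423 × 10^-17 s.
7.18 × 10^-19 / 2.423 × 10^-17 = 0.02963

0.02963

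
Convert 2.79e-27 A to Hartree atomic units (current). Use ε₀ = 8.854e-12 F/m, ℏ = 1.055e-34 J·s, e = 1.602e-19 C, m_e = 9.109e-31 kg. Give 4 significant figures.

4.220e-25

atomic unit of electric current: I_au = e E_h/ℏ = m_e e⁵/((4πε₀)²ℏ³) = 6.612e-3 A.
2.79e-27 / 6.612e-3 = 4.220e-25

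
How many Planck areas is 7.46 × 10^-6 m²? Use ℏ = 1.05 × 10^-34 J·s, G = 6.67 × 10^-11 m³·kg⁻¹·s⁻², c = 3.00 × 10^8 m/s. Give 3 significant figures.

Planck area: A_P = ℏG/c³ = 2.59 × 10^-70 m².
7.46 × 10^-6 / 2.59 × 10^-70 = 2.88 × 10^64

2.88 × 10^64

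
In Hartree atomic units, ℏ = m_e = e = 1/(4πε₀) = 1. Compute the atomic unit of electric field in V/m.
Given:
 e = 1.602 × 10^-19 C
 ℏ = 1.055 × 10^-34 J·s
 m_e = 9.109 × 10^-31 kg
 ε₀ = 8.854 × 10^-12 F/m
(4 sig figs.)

The unique combination of the constants set to 1 with dimensions of electric field is E_au = E_h/(e a₀) = m_e²e⁵/((4πε₀)³ℏ⁴).
E_h = 4.354 × 10^-18 J
a₀ = 5.297 × 10^-11 m
E_h/(e·a₀) = 5.131 × 10^11 V/m

5.131 × 10^11 V/m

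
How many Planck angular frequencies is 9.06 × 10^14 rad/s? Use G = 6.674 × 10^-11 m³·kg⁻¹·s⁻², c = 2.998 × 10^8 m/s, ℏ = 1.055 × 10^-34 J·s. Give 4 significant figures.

4.885 × 10^-29

Planck angular frequency: ω_P = √(c⁵/(ℏG)) = 1.855 × 10^43 rad/s.
9.06 × 10^14 / 1.855 × 10^43 = 4.885 × 10^-29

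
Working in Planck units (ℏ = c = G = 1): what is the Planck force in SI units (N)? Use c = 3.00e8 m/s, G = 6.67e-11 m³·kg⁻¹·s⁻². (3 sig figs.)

1.21e44 N

From ℏ = c = G = 1 the force scale is F_P = c⁴/G.
  = 8.10e33 / 6.67e-11
  = 1.21e44 N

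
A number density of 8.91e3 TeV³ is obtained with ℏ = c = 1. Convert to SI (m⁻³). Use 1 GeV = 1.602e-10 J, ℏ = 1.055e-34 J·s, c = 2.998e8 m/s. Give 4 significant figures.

Number density is [L]⁻³ = [E]³/(ℏc)³.
1 GeV³ → 1/(ℏc)³ × (1 GeV in J)³ = 1.299e47 m⁻³.
Convert the energy scale: 8.91e3 TeV³ = 8.91e12 GeV³.
Result: 8.91e12 × 1.299e47 = 1.158e60 m⁻³.

1.158e60 m⁻³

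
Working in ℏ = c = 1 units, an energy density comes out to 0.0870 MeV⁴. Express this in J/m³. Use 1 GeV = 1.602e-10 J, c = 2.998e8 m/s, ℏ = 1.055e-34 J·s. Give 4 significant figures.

[E]/[L]³ = [E]⁴/(ℏc)³; restore (ℏc)⁻³.
1 GeV⁴ → 1/(ℏc)³ × (1 GeV in J)⁴ = 2.082e37 J/m³.
Convert the energy scale: 0.0870 MeV⁴ = 8.70e-14 GeV⁴.
Result: 8.70e-14 × 2.082e37 = 1.811e24 J/m³.

1.811e24 J/m³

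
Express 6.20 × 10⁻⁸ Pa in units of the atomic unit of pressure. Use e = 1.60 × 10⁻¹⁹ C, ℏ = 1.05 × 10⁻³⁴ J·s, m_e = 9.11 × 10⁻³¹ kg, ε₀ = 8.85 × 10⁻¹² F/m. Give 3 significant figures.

2.06 × 10⁻²¹

atomic unit of pressure: P_au = E_h/a₀³ = m_e⁴e¹⁰/((4πε₀)⁵ℏ⁸) = 3.01 × 10¹³ Pa.
6.20 × 10⁻⁸ / 3.01 × 10¹³ = 2.06 × 10⁻²¹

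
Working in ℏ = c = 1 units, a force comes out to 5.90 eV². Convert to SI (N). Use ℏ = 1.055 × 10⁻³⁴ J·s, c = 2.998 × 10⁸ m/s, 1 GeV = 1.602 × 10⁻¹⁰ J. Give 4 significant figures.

4.787 × 10⁻¹² N

Force is [E]/[L] = [E]²/(ℏc); restore (ℏc)⁻¹.
1 GeV² → 1/(ℏc) × (1 GeV in J)² = 8.114 × 10⁵ N.
Convert the energy scale: 5.90 eV² = 5.90 × 10⁻¹⁸ GeV².
Result: 5.90 × 10⁻¹⁸ × 8.114 × 10⁵ = 4.787 × 10⁻¹² N.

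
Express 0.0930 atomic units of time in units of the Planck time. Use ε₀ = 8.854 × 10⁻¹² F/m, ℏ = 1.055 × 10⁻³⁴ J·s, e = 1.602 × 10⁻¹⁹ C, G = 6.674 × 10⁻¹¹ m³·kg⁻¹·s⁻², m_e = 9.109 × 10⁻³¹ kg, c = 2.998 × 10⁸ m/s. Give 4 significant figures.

atomic unit of time: τ_au = (4πε₀)²ℏ³/(m_e e⁴) = 2.423 × 10⁻¹⁷ s
Planck time: t_P = √(ℏG/c⁵) = 5.392 × 10⁻⁴⁴ s
0.0930 × 2.423 × 10⁻¹⁷ / 5.392 × 10⁻⁴⁴ = 4.179 × 10²⁵

4.179 × 10²⁵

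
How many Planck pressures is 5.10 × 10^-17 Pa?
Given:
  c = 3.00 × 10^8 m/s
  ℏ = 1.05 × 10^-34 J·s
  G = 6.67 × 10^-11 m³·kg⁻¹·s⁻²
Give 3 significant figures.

Planck pressure: p_P = c⁷/(ℏG²) = 4.68 × 10^113 Pa.
5.10 × 10^-17 / 4.68 × 10^113 = 1.09 × 10^-130

1.09 × 10^-130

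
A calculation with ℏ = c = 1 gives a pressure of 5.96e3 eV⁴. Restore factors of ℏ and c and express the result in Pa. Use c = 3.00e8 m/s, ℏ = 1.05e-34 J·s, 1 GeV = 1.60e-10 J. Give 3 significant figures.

Pressure is [E]/[L]³ = [E]⁴/(ℏc)³.
1 GeV⁴ → 1/(ℏc)³ × (1 GeV in J)⁴ = 2.10e37 Pa.
Convert the energy scale: 5.96e3 eV⁴ = 5.96e-33 GeV⁴.
Result: 5.96e-33 × 2.10e37 = 1.25e5 Pa.

1.25e5 Pa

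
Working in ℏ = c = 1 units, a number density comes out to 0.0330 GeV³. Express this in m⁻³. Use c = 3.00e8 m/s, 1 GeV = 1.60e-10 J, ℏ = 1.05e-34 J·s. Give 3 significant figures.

4.32e45 m⁻³

Number density is [L]⁻³ = [E]³/(ℏc)³.
1 GeV³ → 1/(ℏc)³ × (1 GeV in J)³ = 1.31e47 m⁻³.
Result: 0.0330 × 1.31e47 = 4.32e45 m⁻³.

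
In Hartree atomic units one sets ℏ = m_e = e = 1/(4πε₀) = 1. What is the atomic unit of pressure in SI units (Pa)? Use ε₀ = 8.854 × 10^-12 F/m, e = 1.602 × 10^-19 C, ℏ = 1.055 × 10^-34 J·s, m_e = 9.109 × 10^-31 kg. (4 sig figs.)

P_au = E_h/a₀³ = m_e⁴e¹⁰/((4πε₀)⁵ℏ⁸)
E_h = 4.354 × 10^-18 J
a₀ = 5.297 × 10^-11 m
E_h/a₀³ = 2.929 × 10^13 Pa

2.929 × 10^13 Pa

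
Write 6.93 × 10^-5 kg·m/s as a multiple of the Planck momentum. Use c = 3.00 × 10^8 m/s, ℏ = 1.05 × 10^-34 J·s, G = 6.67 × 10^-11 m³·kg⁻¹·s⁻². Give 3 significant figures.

Planck momentum: p_P = √(ℏc³/G) = 6.52 kg·m/s.
6.93 × 10^-5 / 6.52 = 1.06 × 10^-5

1.06 × 10^-5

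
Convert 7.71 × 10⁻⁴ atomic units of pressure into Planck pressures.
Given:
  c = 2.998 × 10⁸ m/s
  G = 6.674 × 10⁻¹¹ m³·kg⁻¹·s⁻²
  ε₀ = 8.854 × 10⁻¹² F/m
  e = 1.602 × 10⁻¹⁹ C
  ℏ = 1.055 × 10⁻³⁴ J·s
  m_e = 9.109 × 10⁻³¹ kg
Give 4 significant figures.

atomic unit of pressure: P_au = E_h/a₀³ = m_e⁴e¹⁰/((4πε₀)⁵ℏ⁸) = 2.929 × 10¹³ Pa
Planck pressure: p_P = c⁷/(ℏG²) = 4.632 × 10¹¹³ Pa
7.71 × 10⁻⁴ × 2.929 × 10¹³ / 4.632 × 10¹¹³ = 4.875 × 10⁻¹⁰⁴

4.875 × 10⁻¹⁰⁴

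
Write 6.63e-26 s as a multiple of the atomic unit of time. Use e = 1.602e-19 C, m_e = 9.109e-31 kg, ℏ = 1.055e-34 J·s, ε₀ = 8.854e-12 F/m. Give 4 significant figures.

atomic unit of time: τ_au = (4πε₀)²ℏ³/(m_e e⁴) = 2.423e-17 s.
6.63e-26 / 2.423e-17 = 2.736e-9

2.736e-9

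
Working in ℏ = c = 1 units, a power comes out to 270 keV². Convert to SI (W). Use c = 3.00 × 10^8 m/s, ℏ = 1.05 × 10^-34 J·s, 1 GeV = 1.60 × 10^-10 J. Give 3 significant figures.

6.58 × 10^4 W

Power is [E]/[T] = [E]²/ℏ.
1 GeV² → 1/ℏ × (1 GeV in J)² = 2.44 × 10^14 W.
Convert the energy scale: 270 keV² = 2.70 × 10^-10 GeV².
Result: 2.70 × 10^-10 × 2.44 × 10^14 = 6.58 × 10^4 W.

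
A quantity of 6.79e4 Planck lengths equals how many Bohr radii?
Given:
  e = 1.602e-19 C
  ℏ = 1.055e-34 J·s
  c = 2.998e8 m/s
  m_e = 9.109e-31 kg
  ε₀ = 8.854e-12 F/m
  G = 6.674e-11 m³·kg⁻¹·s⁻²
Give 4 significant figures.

2.072e-20

Planck length: ℓ_P = √(ℏG/c³) = 1.616e-35 m
Bohr radius: a₀ = 4πε₀ℏ²/(m_e e²) = 5.297e-11 m
6.79e4 × 1.616e-35 / 5.297e-11 = 2.072e-20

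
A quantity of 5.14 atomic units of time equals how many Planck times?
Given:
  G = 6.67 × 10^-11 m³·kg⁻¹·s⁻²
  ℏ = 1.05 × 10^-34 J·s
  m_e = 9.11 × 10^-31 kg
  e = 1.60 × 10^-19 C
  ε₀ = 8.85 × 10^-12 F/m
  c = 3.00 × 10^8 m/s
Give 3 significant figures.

2.30 × 10^27

atomic unit of time: τ_au = (4πε₀)²ℏ³/(m_e e⁴) = 2.40 × 10^-17 s
Planck time: t_P = √(ℏG/c⁵) = 5.37 × 10^-44 s
5.14 × 2.40 × 10^-17 / 5.37 × 10^-44 = 2.30 × 10^27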